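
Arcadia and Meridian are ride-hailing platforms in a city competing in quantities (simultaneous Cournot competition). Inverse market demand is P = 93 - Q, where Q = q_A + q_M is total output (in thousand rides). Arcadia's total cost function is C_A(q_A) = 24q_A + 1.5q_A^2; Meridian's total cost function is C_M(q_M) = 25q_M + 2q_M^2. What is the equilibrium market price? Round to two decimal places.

71.72

Arcadia's profit: π_A = (93 - Q)q_A - (24q_A + (3/2)q_A²). Setting ∂π_A/∂q_A = 0: 69 - 5q_A - (q_M) = 0.
Meridian's first-order condition: 68 - 6q_M - (q_A) = 0.
Rearranging gives the reaction functions q_A = (69 - q_M)/5 and q_M = (68 - q_A)/6.
Solving the pair: q_A = 346/29, q_M = 271/29.
Total output Q = 617/29, so price P = 93 - 617/29 = 71.7241.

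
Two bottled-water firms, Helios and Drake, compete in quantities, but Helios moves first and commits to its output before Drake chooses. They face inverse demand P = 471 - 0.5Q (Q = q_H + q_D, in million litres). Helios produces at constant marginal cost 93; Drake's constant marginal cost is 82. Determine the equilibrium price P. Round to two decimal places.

184.75

Solve by backward induction. Given q_H, the follower Drake maximises π_D = (471 - (1/2)q_H - (1/2)q_D)q_D - 82q_D.
Follower FOC: 389 - (1/2)q_H - q_D = 0, so q_D(q_H) = (389 - (1/2)q_H).
The leader anticipates this reaction. Substituting into P = 471 - 0.5Q gives P = 553/2 - (1/4)q_H, so π_H = (553/2 - (1/4)q_H)q_H - 93q_H.
The leader's first-order condition 367/2 - (1/2)q_H = 0 yields q_H = 367.
Then q_D = (389 - (1/2)·367) = 411/2.
Total output Q = 1145/2, so price P = 471 - (1/2)·(1145/2) = 739/4.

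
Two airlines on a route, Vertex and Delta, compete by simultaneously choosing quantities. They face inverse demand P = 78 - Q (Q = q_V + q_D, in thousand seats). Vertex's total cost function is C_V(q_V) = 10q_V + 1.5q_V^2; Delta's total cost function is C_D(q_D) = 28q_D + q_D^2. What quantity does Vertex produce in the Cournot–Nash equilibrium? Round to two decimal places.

Vertex's profit: π_V = (78 - Q)q_V - (10q_V + (3/2)q_V²). Setting ∂π_V/∂q_V = 0: 68 - 5q_V - (q_D) = 0.
Delta's first-order condition: 50 - 4q_D - (q_V) = 0.
So q_V = (68 - q_D)/5 and q_D = (50 - q_V)/4.
Substituting one into the other gives q_V = 222/19 and q_D = 182/19.

11.68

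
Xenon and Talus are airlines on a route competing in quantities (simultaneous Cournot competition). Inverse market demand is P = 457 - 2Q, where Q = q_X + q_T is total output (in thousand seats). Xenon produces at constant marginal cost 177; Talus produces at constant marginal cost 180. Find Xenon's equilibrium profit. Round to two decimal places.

Xenon's profit: π_X = (457 - 2Q)q_X - (177q_X). Setting ∂π_X/∂q_X = 0: 280 - 4q_X - 2(q_T) = 0.
Talus's first-order condition: 277 - 4q_T - 2(q_X) = 0.
So q_X = (280 - 2q_T)/4 and q_T = (277 - 2q_X)/4.
Substituting one into the other gives q_X = 283/6 and q_T = 137/3.
Price P = 457 - 2·(557/6) = 814/3.
Xenon's profit: (814/3 - 177)·(283/6) = 4449.3889.

4449.39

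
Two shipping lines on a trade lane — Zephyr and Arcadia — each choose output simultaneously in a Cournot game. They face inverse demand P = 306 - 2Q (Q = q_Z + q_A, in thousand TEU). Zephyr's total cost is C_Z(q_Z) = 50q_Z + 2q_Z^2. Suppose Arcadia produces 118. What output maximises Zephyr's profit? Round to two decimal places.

With the rival's output fixed at 118, Zephyr's profit is π_Z = (306 - 2·118 - 2q_Z)q_Z - (50q_Z + 2q_Z²) = (70 - 2q_Z)q_Z - (50q_Z + 2q_Z²).
∂π_Z/∂q_Z = 20 - 8q_Z = 0, so q_Z = 5/2.

2.50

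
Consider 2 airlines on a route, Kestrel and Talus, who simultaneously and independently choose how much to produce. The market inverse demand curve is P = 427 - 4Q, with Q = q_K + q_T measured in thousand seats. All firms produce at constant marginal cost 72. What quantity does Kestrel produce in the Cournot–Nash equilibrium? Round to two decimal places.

A representative firm's profit is π_i = q_i(427 - 4Q) - 72q_i.
Setting ∂π_i/∂q_i = 0 with rivals' quantities fixed: 355 - 8q_i - 4q_j = 0.
With identical firms every q_j equals q_i, so q_j = q_i and 355 = 12q_i, giving q_i = 355/12.

29.58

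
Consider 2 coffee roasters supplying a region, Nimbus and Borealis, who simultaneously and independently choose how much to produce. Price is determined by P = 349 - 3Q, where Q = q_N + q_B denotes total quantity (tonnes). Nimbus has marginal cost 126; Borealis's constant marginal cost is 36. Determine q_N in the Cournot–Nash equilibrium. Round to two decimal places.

14.78

Nimbus's profit: π_N = (349 - 3Q)q_N - (126q_N). Setting ∂π_N/∂q_N = 0: 223 - 6q_N - 3(q_B) = 0.
Borealis's first-order condition: 313 - 6q_B - 3(q_N) = 0.
Best responses: q_N = (223 - 3q_B)/6, q_B = (313 - 3q_N)/6.
Substituting one into the other gives q_N = 133/9 and q_B = 403/9.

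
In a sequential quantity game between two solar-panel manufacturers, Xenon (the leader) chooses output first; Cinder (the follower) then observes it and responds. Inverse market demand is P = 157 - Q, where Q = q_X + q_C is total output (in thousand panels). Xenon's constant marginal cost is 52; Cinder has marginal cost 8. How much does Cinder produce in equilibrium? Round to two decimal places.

Solve by backward induction. Given q_X, the follower Cinder maximises π_C = (157 - q_X - q_C)q_C - 8q_C.
∂π_C/∂q_C = 149 - q_X - 2q_C = 0 gives the reaction function q_C = (149 - q_X)/2.
The leader anticipates this reaction. Substituting into P = 157 - Q gives P = 165/2 - (1/2)q_X, so π_X = (165/2 - (1/2)q_X)q_X - 52q_X.
Maximising: ∂π_X/∂q_X = 61/2 - q_X = 0, giving q_X = 61/2.
Then q_C = (149 - 61/2)/2 = 237/4.

59.25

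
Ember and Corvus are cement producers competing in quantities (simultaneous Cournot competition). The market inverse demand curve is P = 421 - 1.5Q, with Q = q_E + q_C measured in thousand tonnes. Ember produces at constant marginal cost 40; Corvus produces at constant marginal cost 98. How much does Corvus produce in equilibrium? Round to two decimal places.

Ember's profit: π_E = (421 - 1.5Q)q_E - (40q_E). Setting ∂π_E/∂q_E = 0: 381 - 3q_E - (3/2)(q_C) = 0.
Corvus's profit: π_C = (421 - 1.5Q)q_C - (98q_C). Setting ∂π_C/∂q_C = 0: 323 - 3q_C - (3/2)(q_E) = 0.
Best responses: q_E = (381 - (3/2)q_C)/3, q_C = (323 - (3/2)q_E)/3.
Solving the pair: q_E = 878/9, q_C = 530/9.

58.89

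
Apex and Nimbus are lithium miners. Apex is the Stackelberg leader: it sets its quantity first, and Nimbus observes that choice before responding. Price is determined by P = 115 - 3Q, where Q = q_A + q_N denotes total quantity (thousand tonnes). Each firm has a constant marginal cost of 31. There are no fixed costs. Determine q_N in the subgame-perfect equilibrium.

The follower Nimbus best-responds to any q_A: π_N = (115 - 3Q)q_N - 31q_N.
Follower FOC: 84 - 3q_A - 6q_N = 0, so q_N(q_A) = (84 - 3q_A)/6.
The leader anticipates this reaction. Substituting into P = 115 - 3Q gives P = 73 - (3/2)q_A, so π_A = (73 - (3/2)q_A)q_A - 31q_A.
Maximising: ∂π_A/∂q_A = 42 - 3q_A = 0, giving q_A = 14.
Then q_N = (84 - 3·14)/6 = 7.

7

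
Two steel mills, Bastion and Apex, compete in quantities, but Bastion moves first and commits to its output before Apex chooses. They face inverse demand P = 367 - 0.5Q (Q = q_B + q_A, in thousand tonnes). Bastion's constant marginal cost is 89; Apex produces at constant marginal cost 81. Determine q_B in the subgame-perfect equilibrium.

270

Solve by backward induction. Given q_B, the follower Apex maximises π_A = (367 - (1/2)q_B - (1/2)q_A)q_A - 81q_A.
∂π_A/∂q_A = 286 - (1/2)q_B - q_A = 0 gives the reaction function q_A = (286 - (1/2)q_B).
The leader anticipates this reaction. Substituting into P = 367 - 0.5Q gives P = 224 - (1/4)q_B, so π_B = (224 - (1/4)q_B)q_B - 89q_B.
Maximising: ∂π_B/∂q_B = 135 - (1/2)q_B = 0, giving q_B = 270.
Then q_A = (286 - (1/2)·270) = 151.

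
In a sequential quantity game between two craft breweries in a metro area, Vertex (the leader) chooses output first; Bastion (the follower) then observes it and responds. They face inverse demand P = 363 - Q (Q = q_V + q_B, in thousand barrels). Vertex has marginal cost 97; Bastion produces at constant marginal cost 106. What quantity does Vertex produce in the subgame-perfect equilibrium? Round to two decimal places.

137.50

The follower Bastion best-responds to any q_V: π_B = (363 - Q)q_B - 106q_B.
∂π_B/∂q_B = 257 - q_V - 2q_B = 0 gives the reaction function q_B = (257 - q_V)/2.
Vertex substitutes q_B(q_V) into its own profit: π_V = q_V(363 - q_V - (257 - q_V)/2) - 97q_V = (469/2 - (1/2)q_V)q_V - 97q_V.
Maximising: ∂π_V/∂q_V = 275/2 - q_V = 0, giving q_V = 275/2.
Then q_B = (257 - 275/2)/2 = 239/4.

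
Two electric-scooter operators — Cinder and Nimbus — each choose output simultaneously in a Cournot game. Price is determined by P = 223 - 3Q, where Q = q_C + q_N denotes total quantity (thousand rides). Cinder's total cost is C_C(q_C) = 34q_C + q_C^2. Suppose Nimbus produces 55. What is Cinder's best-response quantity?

3

With the rival's output fixed at 55, Cinder's profit is π_C = (223 - 3·55 - 3q_C)q_C - (34q_C + q_C²) = (58 - 3q_C)q_C - (34q_C + q_C²).
∂π_C/∂q_C = 24 - 8q_C = 0, so q_C = 3.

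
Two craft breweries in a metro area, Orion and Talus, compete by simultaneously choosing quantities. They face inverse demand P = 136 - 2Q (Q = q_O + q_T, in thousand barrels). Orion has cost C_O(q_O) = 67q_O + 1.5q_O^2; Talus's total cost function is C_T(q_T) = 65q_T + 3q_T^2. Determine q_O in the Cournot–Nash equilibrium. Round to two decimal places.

8.30

Orion's profit: π_O = (136 - 2Q)q_O - (67q_O + (3/2)q_O²). Setting ∂π_O/∂q_O = 0: 69 - 7q_O - 2(q_T) = 0.
Talus's first-order condition: 71 - 10q_T - 2(q_O) = 0.
Rearranging gives the reaction functions q_O = (69 - 2q_T)/7 and q_T = (71 - 2q_O)/10.
Solving the pair: q_O = 274/33, q_T = 359/66.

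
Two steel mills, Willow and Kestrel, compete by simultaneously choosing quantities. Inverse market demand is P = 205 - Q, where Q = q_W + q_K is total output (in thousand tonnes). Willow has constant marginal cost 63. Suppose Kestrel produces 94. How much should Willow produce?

24

With the rival's output fixed at 94, Willow's profit is π_W = (205 - 94 - q_W)q_W - (63q_W) = (111 - q_W)q_W - (63q_W).
∂π_W/∂q_W = 48 - 2q_W = 0, so q_W = 24.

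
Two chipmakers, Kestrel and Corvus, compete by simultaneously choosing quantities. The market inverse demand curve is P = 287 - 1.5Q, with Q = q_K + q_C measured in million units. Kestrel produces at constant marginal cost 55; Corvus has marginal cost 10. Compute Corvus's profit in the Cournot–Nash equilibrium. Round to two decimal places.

Kestrel's profit: π_K = (287 - 1.5Q)q_K - (55q_K). Setting ∂π_K/∂q_K = 0: 232 - 3q_K - (3/2)(q_C) = 0.
Corvus's profit: π_C = (287 - 1.5Q)q_C - (10q_C). Setting ∂π_C/∂q_C = 0: 277 - 3q_C - (3/2)(q_K) = 0.
Rearranging gives the reaction functions q_K = (232 - (3/2)q_C)/3 and q_C = (277 - (3/2)q_K)/3.
Substituting one into the other gives q_K = 374/9 and q_C = 644/9.
Price P = 287 - (3/2)·(1018/9) = 352/3.
Corvus's profit: (352/3 - 10)·(644/9) = 7680.2963.

7680.30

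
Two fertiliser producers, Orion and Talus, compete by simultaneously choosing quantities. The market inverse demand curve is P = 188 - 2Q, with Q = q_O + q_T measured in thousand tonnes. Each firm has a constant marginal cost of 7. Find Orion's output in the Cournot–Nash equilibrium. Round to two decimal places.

30.17

Each firm earns π_i = (188 - 2Q)q_i - 7q_i.
Setting ∂π_i/∂q_i = 0 with rivals' quantities fixed: 181 - 4q_i - 2q_j = 0.
With identical firms every q_j equals q_i, so q_j = q_i and 181 = 6q_i, giving q_i = 181/6.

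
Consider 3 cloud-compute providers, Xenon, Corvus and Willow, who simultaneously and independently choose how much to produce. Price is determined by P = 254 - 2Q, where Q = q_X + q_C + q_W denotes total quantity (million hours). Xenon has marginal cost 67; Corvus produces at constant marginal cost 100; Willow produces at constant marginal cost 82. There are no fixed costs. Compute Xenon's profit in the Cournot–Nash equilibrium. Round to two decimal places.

Xenon's profit: π_X = (254 - 2Q)q_X - (67q_X). Setting ∂π_X/∂q_X = 0: 187 - 4q_X - 2(q_C + q_W) = 0.
Corvus's first-order condition: 154 - 4q_C - 2(q_X + q_W) = 0.
Willow's profit: π_W = (254 - 2Q)q_W - (82q_W). Setting ∂π_W/∂q_W = 0: 172 - 4q_W - 2(q_X + q_C) = 0.
Adding the 3 first-order conditions: 513 − 8Q = 0, so Q = 513/8.
Back-substituting: q_X = (187 − 513/4)/2 = 235/8, q_C = (154 − 513/4)/2 = 103/8, q_W = (172 − 513/4)/2 = 175/8.
Price P = 254 - 2·(513/8) = 503/4.
Xenon's profit: (503/4 - 67)·(235/8) = 1725.7813.

1725.78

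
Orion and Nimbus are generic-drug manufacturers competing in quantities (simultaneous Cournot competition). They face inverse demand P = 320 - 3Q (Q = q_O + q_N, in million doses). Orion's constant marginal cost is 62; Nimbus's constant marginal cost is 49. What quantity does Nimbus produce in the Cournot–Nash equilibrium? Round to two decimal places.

31.56

Orion's profit: π_O = (320 - 3Q)q_O - (62q_O). Setting ∂π_O/∂q_O = 0: 258 - 6q_O - 3(q_N) = 0.
Nimbus's first-order condition: 271 - 6q_N - 3(q_O) = 0.
So q_O = (258 - 3q_N)/6 and q_N = (271 - 3q_O)/6.
Substituting one into the other gives q_O = 245/9 and q_N = 284/9.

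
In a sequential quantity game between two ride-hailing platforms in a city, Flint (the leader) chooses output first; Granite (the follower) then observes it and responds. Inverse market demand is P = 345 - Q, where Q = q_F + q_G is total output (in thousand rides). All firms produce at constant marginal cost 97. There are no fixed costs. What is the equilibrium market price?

Solve by backward induction. Given q_F, the follower Granite maximises π_G = (345 - q_F - q_G)q_G - 97q_G.
Follower FOC: 248 - q_F - 2q_G = 0, so q_G(q_F) = (248 - q_F)/2.
The leader anticipates this reaction. Substituting into P = 345 - Q gives P = 221 - (1/2)q_F, so π_F = (221 - (1/2)q_F)q_F - 97q_F.
Leader FOC: 124 - q_F = 0, so q_F = 124.
Then q_G = (248 - 124)/2 = 62.
Total output Q = 186, so price P = 345 - 186 = 159.

159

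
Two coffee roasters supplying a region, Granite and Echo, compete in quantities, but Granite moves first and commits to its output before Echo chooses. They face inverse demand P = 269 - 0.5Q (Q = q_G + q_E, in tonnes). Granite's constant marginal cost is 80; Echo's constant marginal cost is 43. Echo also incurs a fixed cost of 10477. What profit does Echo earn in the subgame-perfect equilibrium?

Solve by backward induction. Given q_G, the follower Echo maximises π_E = (269 - (1/2)q_G - (1/2)q_E)q_E - 43q_E.
∂π_E/∂q_E = 226 - (1/2)q_G - q_E = 0 gives the reaction function q_E = (226 - (1/2)q_G).
The leader anticipates this reaction. Substituting into P = 269 - 0.5Q gives P = 156 - (1/4)q_G, so π_G = (156 - (1/4)q_G)q_G - 80q_G.
The leader's first-order condition 76 - (1/2)q_G = 0 yields q_G = 152.
Then q_E = (226 - (1/2)·152) = 150.
Price P = 269 - (1/2)·302 = 118.
Echo's profit: (118 - 43)·150 - 10477 = 773.

773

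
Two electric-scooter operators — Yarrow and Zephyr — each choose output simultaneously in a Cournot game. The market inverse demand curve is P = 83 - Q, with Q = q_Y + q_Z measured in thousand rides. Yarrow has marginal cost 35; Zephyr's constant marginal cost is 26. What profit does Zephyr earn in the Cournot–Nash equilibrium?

Yarrow's profit: π_Y = (83 - Q)q_Y - (35q_Y). Setting ∂π_Y/∂q_Y = 0: 48 - 2q_Y - (q_Z) = 0.
Zephyr's first-order condition: 57 - 2q_Z - (q_Y) = 0.
So q_Y = (48 - q_Z)/2 and q_Z = (57 - q_Y)/2.
Solving the pair: q_Y = 13, q_Z = 22.
Price P = 83 - 35 = 48.
Zephyr's profit: (48 - 26)·22 = 484.

484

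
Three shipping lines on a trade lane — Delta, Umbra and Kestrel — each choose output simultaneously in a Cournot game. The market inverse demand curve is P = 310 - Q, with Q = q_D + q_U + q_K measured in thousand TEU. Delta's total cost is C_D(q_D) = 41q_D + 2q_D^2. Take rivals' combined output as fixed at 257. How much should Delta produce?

2

With rivals' combined output fixed at 257, Delta's profit is π_D = (310 - 257 - q_D)q_D - (41q_D + 2q_D²) = (53 - q_D)q_D - (41q_D + 2q_D²).
∂π_D/∂q_D = 12 - 6q_D = 0, so q_D = 2.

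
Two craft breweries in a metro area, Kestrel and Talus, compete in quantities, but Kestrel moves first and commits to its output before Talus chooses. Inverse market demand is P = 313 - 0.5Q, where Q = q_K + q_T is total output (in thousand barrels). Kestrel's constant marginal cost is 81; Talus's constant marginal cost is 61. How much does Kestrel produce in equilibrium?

Solve by backward induction. Given q_K, the follower Talus maximises π_T = (313 - (1/2)q_K - (1/2)q_T)q_T - 61q_T.
∂π_T/∂q_T = 252 - (1/2)q_K - q_T = 0 gives the reaction function q_T = (252 - (1/2)q_K).
The leader anticipates this reaction. Substituting into P = 313 - 0.5Q gives P = 187 - (1/4)q_K, so π_K = (187 - (1/4)q_K)q_K - 81q_K.
Maximising: ∂π_K/∂q_K = 106 - (1/2)q_K = 0, giving q_K = 212.
Then q_T = (252 - (1/2)·212) = 146.

212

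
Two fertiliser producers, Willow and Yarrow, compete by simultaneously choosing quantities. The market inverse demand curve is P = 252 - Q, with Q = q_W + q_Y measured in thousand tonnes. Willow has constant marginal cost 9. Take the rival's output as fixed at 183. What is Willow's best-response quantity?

With the rival's output fixed at 183, Willow's profit is π_W = (252 - 183 - q_W)q_W - (9q_W) = (69 - q_W)q_W - (9q_W).
∂π_W/∂q_W = 60 - 2q_W = 0, so q_W = 30.

30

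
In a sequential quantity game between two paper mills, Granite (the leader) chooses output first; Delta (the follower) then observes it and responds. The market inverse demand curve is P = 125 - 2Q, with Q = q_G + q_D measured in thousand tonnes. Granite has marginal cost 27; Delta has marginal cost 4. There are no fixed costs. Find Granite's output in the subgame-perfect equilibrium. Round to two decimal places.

The follower Delta best-responds to any q_G: π_D = (125 - 2Q)q_D - 4q_D.
∂π_D/∂q_D = 121 - 2q_G - 4q_D = 0 gives the reaction function q_D = (121 - 2q_G)/4.
The leader anticipates this reaction. Substituting into P = 125 - 2Q gives P = 129/2 - q_G, so π_G = (129/2 - q_G)q_G - 27q_G.
The leader's first-order condition 75/2 - 2q_G = 0 yields q_G = 75/4.
Then q_D = (121 - 2·(75/4))/4 = 167/8.

18.75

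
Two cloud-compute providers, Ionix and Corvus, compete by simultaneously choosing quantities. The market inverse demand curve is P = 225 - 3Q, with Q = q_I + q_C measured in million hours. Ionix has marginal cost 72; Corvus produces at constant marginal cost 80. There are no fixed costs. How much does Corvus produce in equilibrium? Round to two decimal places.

Ionix's profit: π_I = (225 - 3Q)q_I - (72q_I). Setting ∂π_I/∂q_I = 0: 153 - 6q_I - 3(q_C) = 0.
Corvus's first-order condition: 145 - 6q_C - 3(q_I) = 0.
Best responses: q_I = (153 - 3q_C)/6, q_C = (145 - 3q_I)/6.
Substituting one into the other gives q_I = 161/9 and q_C = 137/9.

15.22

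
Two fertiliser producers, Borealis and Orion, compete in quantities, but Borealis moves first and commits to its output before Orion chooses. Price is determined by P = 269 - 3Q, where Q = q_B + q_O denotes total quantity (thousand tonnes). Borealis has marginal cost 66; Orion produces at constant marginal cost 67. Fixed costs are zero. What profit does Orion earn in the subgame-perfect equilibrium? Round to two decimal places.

The follower Orion best-responds to any q_B: π_O = (269 - 3Q)q_O - 67q_O.
Setting the follower's marginal profit to zero, 202 - 3q_B - 6q_O = 0, i.e. q_O = (202 - 3q_B)/6.
The leader anticipates this reaction. Substituting into P = 269 - 3Q gives P = 168 - (3/2)q_B, so π_B = (168 - (3/2)q_B)q_B - 66q_B.
Maximising: ∂π_B/∂q_B = 102 - 3q_B = 0, giving q_B = 34.
Then q_O = (202 - 3·34)/6 = 50/3.
Price P = 269 - 3·(152/3) = 117.
Orion's profit: (117 - 67)·(50/3) = 833.3333.

833.33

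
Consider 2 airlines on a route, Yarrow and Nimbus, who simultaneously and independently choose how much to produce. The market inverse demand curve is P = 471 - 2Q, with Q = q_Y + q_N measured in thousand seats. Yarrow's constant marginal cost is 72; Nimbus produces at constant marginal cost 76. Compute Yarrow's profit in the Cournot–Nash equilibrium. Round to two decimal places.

Yarrow's profit: π_Y = (471 - 2Q)q_Y - (72q_Y). Setting ∂π_Y/∂q_Y = 0: 399 - 4q_Y - 2(q_N) = 0.
Nimbus's profit: π_N = (471 - 2Q)q_N - (76q_N). Setting ∂π_N/∂q_N = 0: 395 - 4q_N - 2(q_Y) = 0.
So q_Y = (399 - 2q_N)/4 and q_N = (395 - 2q_Y)/4.
Solving the pair: q_Y = 403/6, q_N = 391/6.
Price P = 471 - 2·(397/3) = 619/3.
Yarrow's profit: (619/3 - 72)·(403/6) = 9022.7222.

9022.72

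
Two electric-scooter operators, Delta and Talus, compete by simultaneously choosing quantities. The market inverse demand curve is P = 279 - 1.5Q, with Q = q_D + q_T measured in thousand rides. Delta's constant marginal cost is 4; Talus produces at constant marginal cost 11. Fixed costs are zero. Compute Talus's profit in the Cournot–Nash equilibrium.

5046

Delta's profit: π_D = (279 - 1.5Q)q_D - (4q_D). Setting ∂π_D/∂q_D = 0: 275 - 3q_D - (3/2)(q_T) = 0.
Talus's first-order condition: 268 - 3q_T - (3/2)(q_D) = 0.
Rearranging gives the reaction functions q_D = (275 - (3/2)q_T)/3 and q_T = (268 - (3/2)q_D)/3.
Substituting one into the other gives q_D = 188/3 and q_T = 58.
Price P = 279 - (3/2)·(362/3) = 98.
Talus's profit: (98 - 11)·58 = 5046.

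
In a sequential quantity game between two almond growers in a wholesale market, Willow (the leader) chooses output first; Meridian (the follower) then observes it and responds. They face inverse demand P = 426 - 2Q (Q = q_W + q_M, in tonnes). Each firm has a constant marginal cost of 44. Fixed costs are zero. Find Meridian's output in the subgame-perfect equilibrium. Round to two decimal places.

47.75

The follower Meridian best-responds to any q_W: π_M = (426 - 2Q)q_M - 44q_M.
Follower FOC: 382 - 2q_W - 4q_M = 0, so q_M(q_W) = (382 - 2q_W)/4.
The leader anticipates this reaction. Substituting into P = 426 - 2Q gives P = 235 - q_W, so π_W = (235 - q_W)q_W - 44q_W.
Maximising: ∂π_W/∂q_W = 191 - 2q_W = 0, giving q_W = 191/2.
Then q_M = (382 - 2·(191/2))/4 = 191/4.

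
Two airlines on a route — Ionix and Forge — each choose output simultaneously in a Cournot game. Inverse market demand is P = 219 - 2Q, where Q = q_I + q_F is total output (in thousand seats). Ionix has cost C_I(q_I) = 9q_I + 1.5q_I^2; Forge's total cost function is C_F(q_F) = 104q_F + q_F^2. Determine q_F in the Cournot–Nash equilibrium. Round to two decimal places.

Ionix's profit: π_I = (219 - 2Q)q_I - (9q_I + (3/2)q_I²). Setting ∂π_I/∂q_I = 0: 210 - 7q_I - 2(q_F) = 0.
Forge's profit: π_F = (219 - 2Q)q_F - (104q_F + q_F²). Setting ∂π_F/∂q_F = 0: 115 - 6q_F - 2(q_I) = 0.
Rearranging gives the reaction functions q_I = (210 - 2q_F)/7 and q_F = (115 - 2q_I)/6.
Substituting one into the other gives q_I = 515/19 and q_F = 385/38.

10.13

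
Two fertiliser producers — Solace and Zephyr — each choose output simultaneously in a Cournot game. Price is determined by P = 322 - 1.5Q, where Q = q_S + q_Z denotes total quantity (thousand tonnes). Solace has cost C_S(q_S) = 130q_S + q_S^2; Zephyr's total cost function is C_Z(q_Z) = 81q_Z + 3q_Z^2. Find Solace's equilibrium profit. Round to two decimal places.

Solace's profit: π_S = (322 - 1.5Q)q_S - (130q_S + q_S²). Setting ∂π_S/∂q_S = 0: 192 - 5q_S - (3/2)(q_Z) = 0.
Zephyr's profit: π_Z = (322 - 1.5Q)q_Z - (81q_Z + 3q_Z²). Setting ∂π_Z/∂q_Z = 0: 241 - 9q_Z - (3/2)(q_S) = 0.
Rearranging gives the reaction functions q_S = (192 - (3/2)q_Z)/5 and q_Z = (241 - (3/2)q_S)/9.
Substituting one into the other gives q_S = 1822/57 and q_Z = 21.4503.
Price P = 322 - (3/2)·53.4152 = 241.8772.
Solace's profit: 241.8772·(1822/57) - 130·(1822/57) - (1822/57)² = 2554.3890.

2554.39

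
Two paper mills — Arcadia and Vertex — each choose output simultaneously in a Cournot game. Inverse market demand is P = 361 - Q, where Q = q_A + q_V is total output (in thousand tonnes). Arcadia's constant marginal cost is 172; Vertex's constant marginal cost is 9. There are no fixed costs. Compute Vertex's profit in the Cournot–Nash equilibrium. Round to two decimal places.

Arcadia's profit: π_A = (361 - Q)q_A - (172q_A). Setting ∂π_A/∂q_A = 0: 189 - 2q_A - (q_V) = 0.
Vertex's first-order condition: 352 - 2q_V - (q_A) = 0.
Best responses: q_A = (189 - q_V)/2, q_V = (352 - q_A)/2.
Solving the pair: q_A = 26/3, q_V = 515/3.
Price P = 361 - 541/3 = 542/3.
Vertex's profit: (542/3 - 9)·(515/3) = 29469.4444.

29469.44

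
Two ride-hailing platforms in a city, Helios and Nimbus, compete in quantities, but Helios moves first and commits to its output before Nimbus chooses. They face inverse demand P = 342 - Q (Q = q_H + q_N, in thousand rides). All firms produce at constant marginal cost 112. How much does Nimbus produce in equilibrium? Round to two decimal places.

57.50

The follower Nimbus best-responds to any q_H: π_N = (342 - Q)q_N - 112q_N.
Follower FOC: 230 - q_H - 2q_N = 0, so q_N(q_H) = (230 - q_H)/2.
The leader anticipates this reaction. Substituting into P = 342 - Q gives P = 227 - (1/2)q_H, so π_H = (227 - (1/2)q_H)q_H - 112q_H.
Maximising: ∂π_H/∂q_H = 115 - q_H = 0, giving q_H = 115.
Then q_N = (230 - 115)/2 = 115/2.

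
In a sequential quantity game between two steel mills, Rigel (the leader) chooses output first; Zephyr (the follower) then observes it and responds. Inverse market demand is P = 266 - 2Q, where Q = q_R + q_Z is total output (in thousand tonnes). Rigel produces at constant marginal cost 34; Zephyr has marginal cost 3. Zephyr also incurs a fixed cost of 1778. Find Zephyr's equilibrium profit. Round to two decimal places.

1522.78

Solve by backward induction. Given q_R, the follower Zephyr maximises π_Z = (266 - 2q_R - 2q_Z)q_Z - 3q_Z.
∂π_Z/∂q_Z = 263 - 2q_R - 4q_Z = 0 gives the reaction function q_Z = (263 - 2q_R)/4.
The leader anticipates this reaction. Substituting into P = 266 - 2Q gives P = 269/2 - q_R, so π_R = (269/2 - q_R)q_R - 34q_R.
The leader's first-order condition 201/2 - 2q_R = 0 yields q_R = 201/4.
Then q_Z = (263 - 2·(201/4))/4 = 325/8.
Price P = 266 - 2·(727/8) = 337/4.
Zephyr's profit: (337/4 - 3)·(325/8) - 1778 = 1522.7813.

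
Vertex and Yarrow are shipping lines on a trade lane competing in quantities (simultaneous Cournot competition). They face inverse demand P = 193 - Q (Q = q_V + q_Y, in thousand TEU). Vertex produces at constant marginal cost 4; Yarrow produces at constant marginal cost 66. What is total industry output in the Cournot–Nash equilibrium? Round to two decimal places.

105.33

Vertex's profit: π_V = (193 - Q)q_V - (4q_V). Setting ∂π_V/∂q_V = 0: 189 - 2q_V - (q_Y) = 0.
Yarrow's first-order condition: 127 - 2q_Y - (q_V) = 0.
Best responses: q_V = (189 - q_Y)/2, q_Y = (127 - q_V)/2.
Substituting one into the other gives q_V = 251/3 and q_Y = 65/3.
Total output Q = 251/3 + 65/3 = 316/3.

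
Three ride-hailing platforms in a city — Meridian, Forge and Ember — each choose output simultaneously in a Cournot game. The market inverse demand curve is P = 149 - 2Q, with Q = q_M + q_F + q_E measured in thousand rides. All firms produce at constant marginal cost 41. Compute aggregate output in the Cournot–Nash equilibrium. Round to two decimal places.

40.50

Each firm earns π_i = (149 - 2Q)q_i - 41q_i.
Setting ∂π_i/∂q_i = 0 with rivals' quantities fixed: 108 - 4q_i - 2·Σ_{j≠i} q_j = 0.
By symmetry each firm produces the same amount; substituting Σ_{j≠i} q_j = 2q_i yields q_i = 108/8 = 27/2.
Total output Q = 27/2 + 27/2 + 27/2 = 81/2.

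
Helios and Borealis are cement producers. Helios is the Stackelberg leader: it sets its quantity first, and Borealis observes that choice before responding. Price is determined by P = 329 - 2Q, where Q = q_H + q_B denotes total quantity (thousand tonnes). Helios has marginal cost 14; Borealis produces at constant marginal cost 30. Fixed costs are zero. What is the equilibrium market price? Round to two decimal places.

The follower Borealis best-responds to any q_H: π_B = (329 - 2Q)q_B - 30q_B.
∂π_B/∂q_B = 299 - 2q_H - 4q_B = 0 gives the reaction function q_B = (299 - 2q_H)/4.
The leader anticipates this reaction. Substituting into P = 329 - 2Q gives P = 359/2 - q_H, so π_H = (359/2 - q_H)q_H - 14q_H.
The leader's first-order condition 331/2 - 2q_H = 0 yields q_H = 331/4.
Then q_B = (299 - 2·(331/4))/4 = 267/8.
Total output Q = 929/8, so price P = 329 - 2·(929/8) = 387/4.

96.75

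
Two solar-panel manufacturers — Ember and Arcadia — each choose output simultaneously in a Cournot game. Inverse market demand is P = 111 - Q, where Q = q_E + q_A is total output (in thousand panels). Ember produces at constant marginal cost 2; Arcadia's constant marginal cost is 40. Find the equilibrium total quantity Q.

60

Ember's profit: π_E = (111 - Q)q_E - (2q_E). Setting ∂π_E/∂q_E = 0: 109 - 2q_E - (q_A) = 0.
Arcadia's first-order condition: 71 - 2q_A - (q_E) = 0.
So q_E = (109 - q_A)/2 and q_A = (71 - q_E)/2.
Solving the pair: q_E = 49, q_A = 11.
Total output Q = 49 + 11 = 60.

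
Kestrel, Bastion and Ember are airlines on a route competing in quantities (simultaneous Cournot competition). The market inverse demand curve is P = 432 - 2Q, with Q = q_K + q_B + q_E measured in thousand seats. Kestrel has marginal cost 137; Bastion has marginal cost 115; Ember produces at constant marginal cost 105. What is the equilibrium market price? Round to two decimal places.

197.25

Kestrel's profit: π_K = (432 - 2Q)q_K - (137q_K). Setting ∂π_K/∂q_K = 0: 295 - 4q_K - 2(q_B + q_E) = 0.
Bastion's profit: π_B = (432 - 2Q)q_B - (115q_B). Setting ∂π_B/∂q_B = 0: 317 - 4q_B - 2(q_K + q_E) = 0.
Ember's profit: π_E = (432 - 2Q)q_E - (105q_E). Setting ∂π_E/∂q_E = 0: 327 - 4q_E - 2(q_K + q_B) = 0.
Summing all 3 equations gives 939 − 8Q = 0, hence Q = 939/8.
Back-substituting: q_K = (295 − 939/4)/2 = 241/8, q_B = (317 − 939/4)/2 = 329/8, q_E = (327 − 939/4)/2 = 369/8.
Total output Q = 939/8, so price P = 432 - 2·(939/8) = 789/4.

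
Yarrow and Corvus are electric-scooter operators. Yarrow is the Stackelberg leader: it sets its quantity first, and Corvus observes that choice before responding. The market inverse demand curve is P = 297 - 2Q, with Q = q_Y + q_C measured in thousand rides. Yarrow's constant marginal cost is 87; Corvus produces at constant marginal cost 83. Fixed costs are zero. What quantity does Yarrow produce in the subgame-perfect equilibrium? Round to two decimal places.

51.50

Solve by backward induction. Given q_Y, the follower Corvus maximises π_C = (297 - 2q_Y - 2q_C)q_C - 83q_C.
∂π_C/∂q_C = 214 - 2q_Y - 4q_C = 0 gives the reaction function q_C = (214 - 2q_Y)/4.
The leader anticipates this reaction. Substituting into P = 297 - 2Q gives P = 190 - q_Y, so π_Y = (190 - q_Y)q_Y - 87q_Y.
Leader FOC: 103 - 2q_Y = 0, so q_Y = 103/2.
Then q_C = (214 - 2·(103/2))/4 = 111/4.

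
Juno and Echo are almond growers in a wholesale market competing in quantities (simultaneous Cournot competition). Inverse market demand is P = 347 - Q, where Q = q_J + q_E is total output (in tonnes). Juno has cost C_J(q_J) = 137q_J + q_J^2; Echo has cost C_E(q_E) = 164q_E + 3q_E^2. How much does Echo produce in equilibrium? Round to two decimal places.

16.84

Juno's profit: π_J = (347 - Q)q_J - (137q_J + q_J²). Setting ∂π_J/∂q_J = 0: 210 - 4q_J - (q_E) = 0.
Echo's profit: π_E = (347 - Q)q_E - (164q_E + 3q_E²). Setting ∂π_E/∂q_E = 0: 183 - 8q_E - (q_J) = 0.
Best responses: q_J = (210 - q_E)/4, q_E = (183 - q_J)/8.
Solving the pair: q_J = 1497/31, q_E = 522/31.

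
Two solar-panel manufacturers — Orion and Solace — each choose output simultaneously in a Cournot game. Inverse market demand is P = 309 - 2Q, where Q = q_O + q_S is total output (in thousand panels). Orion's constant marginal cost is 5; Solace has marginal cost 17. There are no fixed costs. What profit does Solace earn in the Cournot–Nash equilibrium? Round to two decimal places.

4355.56

Orion's profit: π_O = (309 - 2Q)q_O - (5q_O). Setting ∂π_O/∂q_O = 0: 304 - 4q_O - 2(q_S) = 0.
Solace's first-order condition: 292 - 4q_S - 2(q_O) = 0.
Best responses: q_O = (304 - 2q_S)/4, q_S = (292 - 2q_O)/4.
Solving the pair: q_O = 158/3, q_S = 140/3.
Price P = 309 - 2·(298/3) = 331/3.
Solace's profit: (331/3 - 17)·(140/3) = 4355.5556.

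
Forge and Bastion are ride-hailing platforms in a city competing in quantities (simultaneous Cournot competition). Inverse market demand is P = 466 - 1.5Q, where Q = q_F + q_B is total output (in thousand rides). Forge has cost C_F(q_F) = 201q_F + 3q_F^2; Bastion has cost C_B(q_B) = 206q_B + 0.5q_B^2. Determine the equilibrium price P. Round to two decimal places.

Forge's profit: π_F = (466 - 1.5Q)q_F - (201q_F + 3q_F²). Setting ∂π_F/∂q_F = 0: 265 - 9q_F - (3/2)(q_B) = 0.
Bastion's first-order condition: 260 - 4q_B - (3/2)(q_F) = 0.
Best responses: q_F = (265 - (3/2)q_B)/9, q_B = (260 - (3/2)q_F)/4.
Solving the pair: q_F = 536/27, q_B = 518/9.
Total output Q = 77.4074, so price P = 466 - (3/2)·77.4074 = 349.8889.

349.89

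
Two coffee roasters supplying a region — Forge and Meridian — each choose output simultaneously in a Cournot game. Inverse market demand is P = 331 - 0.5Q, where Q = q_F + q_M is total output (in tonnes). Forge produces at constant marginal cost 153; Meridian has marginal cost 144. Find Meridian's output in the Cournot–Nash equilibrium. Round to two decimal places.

130.67

Forge's profit: π_F = (331 - 0.5Q)q_F - (153q_F). Setting ∂π_F/∂q_F = 0: 178 - q_F - (1/2)(q_M) = 0.
Meridian's profit: π_M = (331 - 0.5Q)q_M - (144q_M). Setting ∂π_M/∂q_M = 0: 187 - q_M - (1/2)(q_F) = 0.
So q_F = (178 - (1/2)q_M) and q_M = (187 - (1/2)q_F).
Solving the pair: q_F = 338/3, q_M = 392/3.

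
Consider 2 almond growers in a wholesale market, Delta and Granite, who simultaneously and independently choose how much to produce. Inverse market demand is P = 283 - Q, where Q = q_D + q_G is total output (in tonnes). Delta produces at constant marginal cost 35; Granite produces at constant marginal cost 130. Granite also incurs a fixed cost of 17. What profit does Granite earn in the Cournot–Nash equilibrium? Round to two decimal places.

356.78

Delta's profit: π_D = (283 - Q)q_D - (35q_D). Setting ∂π_D/∂q_D = 0: 248 - 2q_D - (q_G) = 0.
Granite's first-order condition: 153 - 2q_G - (q_D) = 0.
So q_D = (248 - q_G)/2 and q_G = (153 - q_D)/2.
Solving the pair: q_D = 343/3, q_G = 58/3.
Price P = 283 - 401/3 = 448/3.
Granite's profit: (448/3 - 130)·(58/3) - 17 = 356.7778.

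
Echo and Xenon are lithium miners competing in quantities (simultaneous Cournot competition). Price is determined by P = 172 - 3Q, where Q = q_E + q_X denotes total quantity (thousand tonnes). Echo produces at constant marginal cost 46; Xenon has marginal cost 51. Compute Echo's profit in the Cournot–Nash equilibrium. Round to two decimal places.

635.59

Echo's profit: π_E = (172 - 3Q)q_E - (46q_E). Setting ∂π_E/∂q_E = 0: 126 - 6q_E - 3(q_X) = 0.
Xenon's first-order condition: 121 - 6q_X - 3(q_E) = 0.
So q_E = (126 - 3q_X)/6 and q_X = (121 - 3q_E)/6.
Solving the pair: q_E = 131/9, q_X = 116/9.
Price P = 172 - 3·(247/9) = 269/3.
Echo's profit: (269/3 - 46)·(131/9) = 635.5926.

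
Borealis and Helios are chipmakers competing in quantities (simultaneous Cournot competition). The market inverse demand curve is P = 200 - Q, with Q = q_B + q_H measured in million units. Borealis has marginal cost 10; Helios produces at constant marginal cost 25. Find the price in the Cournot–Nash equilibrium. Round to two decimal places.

Borealis's profit: π_B = (200 - Q)q_B - (10q_B). Setting ∂π_B/∂q_B = 0: 190 - 2q_B - (q_H) = 0.
Helios's first-order condition: 175 - 2q_H - (q_B) = 0.
Rearranging gives the reaction functions q_B = (190 - q_H)/2 and q_H = (175 - q_B)/2.
Substituting one into the other gives q_B = 205/3 and q_H = 160/3.
Total output Q = 365/3, so price P = 200 - 365/3 = 235/3.

78.33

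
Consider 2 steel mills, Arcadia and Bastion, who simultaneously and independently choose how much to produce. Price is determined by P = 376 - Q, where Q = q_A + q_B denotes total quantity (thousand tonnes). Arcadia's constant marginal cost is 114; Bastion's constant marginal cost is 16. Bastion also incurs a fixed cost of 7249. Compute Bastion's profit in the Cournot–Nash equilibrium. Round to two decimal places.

Arcadia's profit: π_A = (376 - Q)q_A - (114q_A). Setting ∂π_A/∂q_A = 0: 262 - 2q_A - (q_B) = 0.
Bastion's profit: π_B = (376 - Q)q_B - (16q_B). Setting ∂π_B/∂q_B = 0: 360 - 2q_B - (q_A) = 0.
So q_A = (262 - q_B)/2 and q_B = (360 - q_A)/2.
Solving the pair: q_A = 164/3, q_B = 458/3.
Price P = 376 - 622/3 = 506/3.
Bastion's profit: (506/3 - 16)·(458/3) - 7249 = 16058.1111.

16058.11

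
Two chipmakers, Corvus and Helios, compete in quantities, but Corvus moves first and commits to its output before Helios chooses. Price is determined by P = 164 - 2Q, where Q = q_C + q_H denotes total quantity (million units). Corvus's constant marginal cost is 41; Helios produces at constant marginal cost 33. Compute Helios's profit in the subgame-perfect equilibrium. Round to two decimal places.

675.28

Solve by backward induction. Given q_C, the follower Helios maximises π_H = (164 - 2q_C - 2q_H)q_H - 33q_H.
Setting the follower's marginal profit to zero, 131 - 2q_C - 4q_H = 0, i.e. q_H = (131 - 2q_C)/4.
Corvus substitutes q_H(q_C) into its own profit: π_C = q_C(164 - 2q_C - (131 - 2q_C)/2) - 41q_C = (197/2 - q_C)q_C - 41q_C.
Maximising: ∂π_C/∂q_C = 115/2 - 2q_C = 0, giving q_C = 115/4.
Then q_H = (131 - 2·(115/4))/4 = 147/8.
Price P = 164 - 2·(377/8) = 279/4.
Helios's profit: (279/4 - 33)·(147/8) = 675.2813.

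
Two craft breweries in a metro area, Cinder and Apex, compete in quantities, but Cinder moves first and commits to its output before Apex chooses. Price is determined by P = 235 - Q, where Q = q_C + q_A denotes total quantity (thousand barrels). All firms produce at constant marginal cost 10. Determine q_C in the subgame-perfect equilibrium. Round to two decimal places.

Solve by backward induction. Given q_C, the follower Apex maximises π_A = (235 - q_C - q_A)q_A - 10q_A.
Setting the follower's marginal profit to zero, 225 - q_C - 2q_A = 0, i.e. q_A = (225 - q_C)/2.
The leader anticipates this reaction. Substituting into P = 235 - Q gives P = 245/2 - (1/2)q_C, so π_C = (245/2 - (1/2)q_C)q_C - 10q_C.
Leader FOC: 225/2 - q_C = 0, so q_C = 225/2.
Then q_A = (225 - 225/2)/2 = 225/4.

112.50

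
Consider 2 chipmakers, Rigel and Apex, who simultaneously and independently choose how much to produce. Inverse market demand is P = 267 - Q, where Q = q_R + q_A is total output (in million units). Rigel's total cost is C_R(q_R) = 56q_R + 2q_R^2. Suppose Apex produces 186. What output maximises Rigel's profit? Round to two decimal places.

4.17

With the rival's output fixed at 186, Rigel's profit is π_R = (267 - 186 - q_R)q_R - (56q_R + 2q_R²) = (81 - q_R)q_R - (56q_R + 2q_R²).
∂π_R/∂q_R = 25 - 6q_R = 0, so q_R = 25/6.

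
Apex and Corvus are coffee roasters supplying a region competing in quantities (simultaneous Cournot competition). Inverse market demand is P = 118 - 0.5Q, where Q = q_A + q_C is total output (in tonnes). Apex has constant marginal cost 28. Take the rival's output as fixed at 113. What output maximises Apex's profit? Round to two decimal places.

With the rival's output fixed at 113, Apex's profit is π_A = (118 - (1/2)·113 - (1/2)q_A)q_A - (28q_A) = (123/2 - (1/2)q_A)q_A - (28q_A).
∂π_A/∂q_A = 67/2 - q_A = 0, so q_A = 67/2.

33.50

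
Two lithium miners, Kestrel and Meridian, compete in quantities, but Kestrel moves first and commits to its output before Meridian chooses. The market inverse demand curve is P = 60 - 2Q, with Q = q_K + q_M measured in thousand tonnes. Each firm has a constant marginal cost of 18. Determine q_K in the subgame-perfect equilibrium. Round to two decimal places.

Solve by backward induction. Given q_K, the follower Meridian maximises π_M = (60 - 2q_K - 2q_M)q_M - 18q_M.
Setting the follower's marginal profit to zero, 42 - 2q_K - 4q_M = 0, i.e. q_M = (42 - 2q_K)/4.
Kestrel substitutes q_M(q_K) into its own profit: π_K = q_K(60 - 2q_K - (42 - 2q_K)/2) - 18q_K = (39 - q_K)q_K - 18q_K.
Leader FOC: 21 - 2q_K = 0, so q_K = 21/2.
Then q_M = (42 - 2·(21/2))/4 = 21/4.

10.50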